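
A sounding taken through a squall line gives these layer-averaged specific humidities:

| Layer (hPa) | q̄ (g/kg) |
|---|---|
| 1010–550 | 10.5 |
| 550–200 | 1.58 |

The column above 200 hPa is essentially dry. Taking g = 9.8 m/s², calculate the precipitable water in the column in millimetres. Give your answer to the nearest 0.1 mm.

PW ≈ 54.9 mm

Precipitable water is the column-integrated vapour mass per unit area: PW = (1/g) Σ q̄ Δp, with q in kg/kg and Δp in Pa (1 kg/m² of water = 1 mm).
Layer 1010–550 hPa: Δp = 460 hPa = 46000 Pa, q̄ = 0.0105 kg/kg → 0.0105 × 46000 / 9.8 = 49.29 mm
Layer 550–200 hPa: Δp = 350 hPa = 35000 Pa, q̄ = 0.00158 kg/kg → 0.00158 × 35000 / 9.8 = 5.64 mm
PW = 49.29 + 5.64 = 54.93 ≈ 54.9 mm.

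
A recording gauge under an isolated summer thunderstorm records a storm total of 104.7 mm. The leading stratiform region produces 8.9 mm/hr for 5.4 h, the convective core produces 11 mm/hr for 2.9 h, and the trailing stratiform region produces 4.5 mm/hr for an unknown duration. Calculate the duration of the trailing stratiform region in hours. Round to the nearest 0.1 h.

duration ≈ 5.5 h

Known phases: 8.9 × 5.4 + 11 × 2.9 = 48.06 + 31.9 = 79.96 mm.
Remaining depth = 104.7 − 79.96 = 24.74 mm.
Duration = 24.74 / 4.5 = 5.5 h.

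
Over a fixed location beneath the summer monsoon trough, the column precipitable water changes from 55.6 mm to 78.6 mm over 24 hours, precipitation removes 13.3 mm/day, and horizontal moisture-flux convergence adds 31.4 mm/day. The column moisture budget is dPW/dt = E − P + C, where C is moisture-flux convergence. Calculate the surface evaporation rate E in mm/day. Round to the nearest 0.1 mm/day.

E ≈ 4.9 mm/day

dPW/dt = (78.6 − 55.6) mm / (24/24 day) = +23.000 mm/day.
E = dPW/dt + P − C = (+23.000) + 13.3 − (31.4) = 4.9 mm/day.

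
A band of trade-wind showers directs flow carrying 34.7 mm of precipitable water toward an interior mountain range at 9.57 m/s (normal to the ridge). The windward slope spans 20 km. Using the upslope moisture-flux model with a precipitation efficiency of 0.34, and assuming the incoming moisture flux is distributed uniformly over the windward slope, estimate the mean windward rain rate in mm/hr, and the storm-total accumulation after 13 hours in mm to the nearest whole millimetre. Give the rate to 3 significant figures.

Incoming column moisture flux per unit ridge length: F = V × PW = 9.57 × 34.7 = 332.079 mm·m/s.
Spread over the 20 km slope with efficiency ε = 0.34: R = ε·F/W = 0.34 × 332.079 / 20000 m = 5.645e-03 mm/s.
R = 5.645e-03 × 3600 = 20.3 mm/hr.
Over 13 h: total = 20.3 × 13 = 263.9 ≈ 264 mm.

R ≈ 20.3 mm/hr; total ≈ 264 mm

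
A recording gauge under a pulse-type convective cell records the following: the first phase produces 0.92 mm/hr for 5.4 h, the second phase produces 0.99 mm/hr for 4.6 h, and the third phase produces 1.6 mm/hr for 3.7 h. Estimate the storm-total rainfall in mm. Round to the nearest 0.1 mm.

total ≈ 15.4 mm

Total = Σ Rᵢ Δtᵢ = 0.92 × 5.4 + 0.99 × 4.6 + 1.6 × 3.7
      = 4.968 + 4.554 + 5.92 = 15.4 mm.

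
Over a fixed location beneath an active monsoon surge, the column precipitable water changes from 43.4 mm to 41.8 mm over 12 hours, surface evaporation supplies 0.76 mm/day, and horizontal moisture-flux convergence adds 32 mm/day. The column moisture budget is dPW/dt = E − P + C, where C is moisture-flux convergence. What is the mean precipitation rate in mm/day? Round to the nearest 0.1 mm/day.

P ≈ 36.0 mm/day

dPW/dt = (41.8 − 43.4) mm / (12/24 day) = -3.200 mm/day.
P = E + C − dPW/dt = 0.76 + (32) − (-3.200) = 36.0 mm/day.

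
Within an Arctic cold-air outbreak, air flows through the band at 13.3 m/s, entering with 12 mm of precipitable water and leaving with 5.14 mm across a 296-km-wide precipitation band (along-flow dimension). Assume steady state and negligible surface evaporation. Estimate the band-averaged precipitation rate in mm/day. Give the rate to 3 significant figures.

Column moisture flux per unit crosswind length is F = V × PW.
Inflow: F_in = 13.3 × 12 = 159.6 mm·m/s
Outflow: F_out = 13.3 × 5.14 = 68.362 mm·m/s
Steady-state rate R = (F_in − F_out)/L = (159.6 − 68.362) / 296000 m = 3.082e-04 mm/s.
R = 3.082e-04 × 3600 × 24 = 26.6 mm/day.

R ≈ 26.6 mm/day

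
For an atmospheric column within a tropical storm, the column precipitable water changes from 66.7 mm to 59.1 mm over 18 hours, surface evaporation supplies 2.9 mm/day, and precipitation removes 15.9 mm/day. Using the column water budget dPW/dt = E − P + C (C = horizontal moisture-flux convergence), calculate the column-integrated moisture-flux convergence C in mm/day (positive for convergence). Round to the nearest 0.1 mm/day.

C ≈ 2.9 mm/day

dPW/dt = (59.1 − 66.7) mm / (18/24 day) = -10.133 mm/day.
C = dPW/dt − E + P = (-10.133) − 2.9 + 15.9 = 2.9 mm/day.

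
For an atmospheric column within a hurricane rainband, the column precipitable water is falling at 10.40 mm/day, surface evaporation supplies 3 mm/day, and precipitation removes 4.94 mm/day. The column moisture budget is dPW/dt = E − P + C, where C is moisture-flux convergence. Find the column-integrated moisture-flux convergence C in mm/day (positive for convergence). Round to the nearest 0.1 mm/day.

C ≈ -8.5 mm/day

dPW/dt = -10.40 mm/day.
C = dPW/dt − E + P = (-10.40) − 3 + 4.94 = -8.5 mm/day.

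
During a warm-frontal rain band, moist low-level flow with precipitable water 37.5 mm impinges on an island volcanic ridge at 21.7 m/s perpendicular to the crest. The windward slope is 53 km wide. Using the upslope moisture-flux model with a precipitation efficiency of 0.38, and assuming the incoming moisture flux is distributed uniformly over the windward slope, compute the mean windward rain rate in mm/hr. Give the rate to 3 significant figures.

R ≈ 21.0 mm/hr

Incoming column moisture flux per unit ridge length: F = V × PW = 21.7 × 37.5 = 813.75 mm·m/s.
Spread over the 53 km slope with efficiency ε = 0.38: R = ε·F/W = 0.38 × 813.75 / 53000 m = 5.834e-03 mm/s.
R = 5.834e-03 × 3600 = 21.0 mm/hr.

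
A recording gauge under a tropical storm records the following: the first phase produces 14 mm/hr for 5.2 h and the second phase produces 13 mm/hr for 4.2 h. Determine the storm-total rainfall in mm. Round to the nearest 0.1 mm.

Total = Σ Rᵢ Δtᵢ = 14 × 5.2 + 13 × 4.2
      = 72.8 + 54.6 = 127.4 mm.

total ≈ 127.4 mm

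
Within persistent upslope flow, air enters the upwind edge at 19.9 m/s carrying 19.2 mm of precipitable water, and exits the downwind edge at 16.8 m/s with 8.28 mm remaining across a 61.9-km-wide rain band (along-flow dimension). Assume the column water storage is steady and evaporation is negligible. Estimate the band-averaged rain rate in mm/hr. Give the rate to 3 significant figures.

Column moisture flux per unit crosswind length is F = V × PW.
Inflow: F_in = 19.9 × 19.2 = 382.08 mm·m/s
Outflow: F_out = 16.8 × 8.28 = 139.104 mm·m/s
Steady-state rate R = (F_in − F_out)/L = (382.08 − 139.104) / 61900 m = 3.925e-03 mm/s.
R = 3.925e-03 × 3600 = 14.1 mm/hr.

R ≈ 14.1 mm/hr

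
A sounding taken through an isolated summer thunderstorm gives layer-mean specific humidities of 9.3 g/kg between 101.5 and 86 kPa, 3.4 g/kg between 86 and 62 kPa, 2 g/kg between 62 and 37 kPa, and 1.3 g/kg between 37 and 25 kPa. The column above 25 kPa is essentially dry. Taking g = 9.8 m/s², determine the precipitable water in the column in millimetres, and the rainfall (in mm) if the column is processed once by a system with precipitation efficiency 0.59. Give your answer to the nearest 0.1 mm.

Precipitable water is the column-integrated vapour mass per unit area: PW = (1/g) Σ q̄ Δp, with q in kg/kg and Δp in Pa (1 kg/m² of water = 1 mm).
Layer 101.5–86 kPa: Δp = 155 hPa = 15500 Pa, q̄ = 0.0093 kg/kg → 0.0093 × 15500 / 9.8 = 14.71 mm
Layer 86–62 kPa: Δp = 240 hPa = 24000 Pa, q̄ = 0.0034 kg/kg → 0.0034 × 24000 / 9.8 = 8.33 mm
Layer 62–37 kPa: Δp = 250 hPa = 25000 Pa, q̄ = 0.002 kg/kg → 0.002 × 25000 / 9.8 = 5.10 mm
Layer 37–25 kPa: Δp = 120 hPa = 12000 Pa, q̄ = 0.0013 kg/kg → 0.0013 × 12000 / 9.8 = 1.59 mm
PW = 14.71 + 8.33 + 5.10 + 1.59 = 29.73 ≈ 29.7 mm.
Rainfall = ε × PW = 0.59 × 29.7 = 17.5 mm.

PW ≈ 29.7 mm; rainfall ≈ 17.5 mm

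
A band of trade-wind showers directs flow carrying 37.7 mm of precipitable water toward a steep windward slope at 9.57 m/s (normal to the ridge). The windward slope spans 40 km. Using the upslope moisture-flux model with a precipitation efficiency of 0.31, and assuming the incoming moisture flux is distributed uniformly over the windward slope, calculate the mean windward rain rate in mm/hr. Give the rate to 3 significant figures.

R ≈ 10.1 mm/hr

Incoming column moisture flux per unit ridge length: F = V × PW = 9.57 × 37.7 = 360.789 mm·m/s.
Spread over the 40 km slope with efficiency ε = 0.31: R = ε·F/W = 0.31 × 360.789 / 40000 m = 2.796e-03 mm/s.
R = 2.796e-03 × 3600 = 10.1 mm/hr.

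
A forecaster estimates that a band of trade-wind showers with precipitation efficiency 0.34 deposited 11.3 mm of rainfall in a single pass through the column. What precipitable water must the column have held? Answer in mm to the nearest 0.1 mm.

PW = rainfall / ε = 11.3 / 0.34 = 33.2 mm.

PW ≈ 33.2 mm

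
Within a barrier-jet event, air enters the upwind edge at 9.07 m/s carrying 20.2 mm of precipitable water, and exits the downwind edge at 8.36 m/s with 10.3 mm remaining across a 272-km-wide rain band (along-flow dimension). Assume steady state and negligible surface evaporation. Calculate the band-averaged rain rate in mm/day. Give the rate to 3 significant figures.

R ≈ 30.8 mm/day

Column moisture flux per unit crosswind length is F = V × PW.
Inflow: F_in = 9.07 × 20.2 = 183.214 mm·m/s
Outflow: F_out = 8.36 × 10.3 = 86.108 mm·m/s
Steady-state rate R = (F_in − F_out)/L = (183.214 − 86.108) / 272000 m = 3.570e-04 mm/s.
R = 3.570e-04 × 3600 × 24 = 30.8 mm/day.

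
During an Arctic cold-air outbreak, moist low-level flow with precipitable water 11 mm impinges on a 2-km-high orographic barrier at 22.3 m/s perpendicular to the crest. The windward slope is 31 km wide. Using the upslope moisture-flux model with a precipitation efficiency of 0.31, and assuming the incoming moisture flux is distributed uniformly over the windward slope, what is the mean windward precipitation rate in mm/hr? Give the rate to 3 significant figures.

Incoming column moisture flux per unit ridge length: F = V × PW = 22.3 × 11 = 245.3 mm·m/s.
Spread over the 31 km slope with efficiency ε = 0.31: R = ε·F/W = 0.31 × 245.3 / 31000 m = 2.453e-03 mm/s.
R = 2.453e-03 × 3600 = 8.83 mm/hr.

R ≈ 8.83 mm/hr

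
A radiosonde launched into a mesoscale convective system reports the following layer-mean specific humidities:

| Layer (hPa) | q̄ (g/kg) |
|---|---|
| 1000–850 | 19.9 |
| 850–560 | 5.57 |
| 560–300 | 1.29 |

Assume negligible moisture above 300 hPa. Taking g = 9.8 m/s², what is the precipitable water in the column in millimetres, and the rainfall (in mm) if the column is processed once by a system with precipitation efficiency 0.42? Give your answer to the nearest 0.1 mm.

Precipitable water is the column-integrated vapour mass per unit area: PW = (1/g) Σ q̄ Δp, with q in kg/kg and Δp in Pa (1 kg/m² of water = 1 mm).
Layer 1000–850 hPa: Δp = 150 hPa = 15000 Pa, q̄ = 0.0199 kg/kg → 0.0199 × 15000 / 9.8 = 30.46 mm
Layer 850–560 hPa: Δp = 290 hPa = 29000 Pa, q̄ = 0.00557 kg/kg → 0.00557 × 29000 / 9.8 = 16.48 mm
Layer 560–300 hPa: Δp = 260 hPa = 26000 Pa, q̄ = 0.00129 kg/kg → 0.00129 × 26000 / 9.8 = 3.42 mm
PW = 30.46 + 16.48 + 3.42 = 50.36 ≈ 50.4 mm.
Rainfall = ε × PW = 0.42 × 50.4 = 21.2 mm.

PW ≈ 50.4 mm; rainfall ≈ 21.2 mm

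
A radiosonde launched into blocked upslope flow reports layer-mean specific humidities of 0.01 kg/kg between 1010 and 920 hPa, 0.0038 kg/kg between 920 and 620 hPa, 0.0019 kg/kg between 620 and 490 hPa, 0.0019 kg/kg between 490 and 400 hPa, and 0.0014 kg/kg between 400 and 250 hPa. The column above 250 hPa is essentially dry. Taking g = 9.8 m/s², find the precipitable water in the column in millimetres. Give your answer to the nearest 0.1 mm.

Precipitable water is the column-integrated vapour mass per unit area: PW = (1/g) Σ q̄ Δp, with q in kg/kg and Δp in Pa (1 kg/m² of water = 1 mm).
Layer 1010–920 hPa: Δp = 90 hPa = 9000 Pa, q̄ = 0.01 kg/kg → 0.01 × 9000 / 9.8 = 9.18 mm
Layer 920–620 hPa: Δp = 300 hPa = 30000 Pa, q̄ = 0.0038 kg/kg → 0.0038 × 30000 / 9.8 = 11.63 mm
Layer 620–490 hPa: Δp = 130 hPa = 13000 Pa, q̄ = 0.0019 kg/kg → 0.0019 × 13000 / 9.8 = 2.52 mm
Layer 490–400 hPa: Δp = 90 hPa = 9000 Pa, q̄ = 0.0019 kg/kg → 0.0019 × 9000 / 9.8 = 1.74 mm
Layer 400–250 hPa: Δp = 150 hPa = 15000 Pa, q̄ = 0.0014 kg/kg → 0.0014 × 15000 / 9.8 = 2.14 mm
PW = 9.18 + 11.63 + 2.52 + 1.74 + 2.14 = 27.21 ≈ 27.2 mm.

PW ≈ 27.2 mm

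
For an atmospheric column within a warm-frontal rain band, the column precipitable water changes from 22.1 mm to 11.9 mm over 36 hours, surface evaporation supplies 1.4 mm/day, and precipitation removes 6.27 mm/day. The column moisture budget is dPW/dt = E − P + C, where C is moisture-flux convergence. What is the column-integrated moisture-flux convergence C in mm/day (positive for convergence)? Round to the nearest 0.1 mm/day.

dPW/dt = (11.9 − 22.1) mm / (36/24 day) = -6.800 mm/day.
C = dPW/dt − E + P = (-6.800) − 1.4 + 6.27 = -1.9 mm/day.

C ≈ -1.9 mm/day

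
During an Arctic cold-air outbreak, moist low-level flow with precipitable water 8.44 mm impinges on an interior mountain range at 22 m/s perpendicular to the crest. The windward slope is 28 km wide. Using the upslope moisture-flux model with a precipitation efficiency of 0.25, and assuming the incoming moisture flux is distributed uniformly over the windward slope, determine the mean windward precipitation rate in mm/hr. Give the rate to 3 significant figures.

R ≈ 5.97 mm/hr

Incoming column moisture flux per unit ridge length: F = V × PW = 22 × 8.44 = 185.68 mm·m/s.
Spread over the 28 km slope with efficiency ε = 0.25: R = ε·F/W = 0.25 × 185.68 / 28000 m = 1.658e-03 mm/s.
R = 1.658e-03 × 3600 = 5.97 mm/hr.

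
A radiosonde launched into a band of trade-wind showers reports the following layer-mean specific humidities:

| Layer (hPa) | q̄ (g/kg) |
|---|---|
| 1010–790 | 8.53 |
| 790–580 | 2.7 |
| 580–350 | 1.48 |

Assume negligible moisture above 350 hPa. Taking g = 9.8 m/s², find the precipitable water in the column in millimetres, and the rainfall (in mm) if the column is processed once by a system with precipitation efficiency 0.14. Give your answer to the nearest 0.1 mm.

Precipitable water is the column-integrated vapour mass per unit area: PW = (1/g) Σ q̄ Δp, with q in kg/kg and Δp in Pa (1 kg/m² of water = 1 mm).
Layer 1010–790 hPa: Δp = 220 hPa = 22000 Pa, q̄ = 0.00853 kg/kg → 0.00853 × 22000 / 9.8 = 19.15 mm
Layer 790–580 hPa: Δp = 210 hPa = 21000 Pa, q̄ = 0.0027 kg/kg → 0.0027 × 21000 / 9.8 = 5.79 mm
Layer 580–350 hPa: Δp = 230 hPa = 23000 Pa, q̄ = 0.00148 kg/kg → 0.00148 × 23000 / 9.8 = 3.47 mm
PW = 19.15 + 5.79 + 3.47 = 28.41 ≈ 28.4 mm.
Rainfall = ε × PW = 0.14 × 28.4 = 4.0 mm.

PW ≈ 28.4 mm; rainfall ≈ 4.0 mm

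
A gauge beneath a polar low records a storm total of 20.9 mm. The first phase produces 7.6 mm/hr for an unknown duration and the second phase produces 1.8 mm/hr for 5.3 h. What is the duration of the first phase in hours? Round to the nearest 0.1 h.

Known phases: 1.8 × 5.3 = 9.54 mm.
Remaining depth = 20.9 − 9.54 = 11.36 mm.
Duration = 11.36 / 7.6 = 1.5 h.

duration ≈ 1.5 h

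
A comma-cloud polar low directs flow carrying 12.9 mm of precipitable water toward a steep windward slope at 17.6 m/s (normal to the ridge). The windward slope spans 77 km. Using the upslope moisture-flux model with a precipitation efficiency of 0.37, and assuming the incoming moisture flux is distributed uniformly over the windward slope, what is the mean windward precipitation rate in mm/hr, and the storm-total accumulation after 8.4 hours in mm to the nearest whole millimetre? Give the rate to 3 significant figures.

Incoming column moisture flux per unit ridge length: F = V × PW = 17.6 × 12.9 = 227.04 mm·m/s.
Spread over the 77 km slope with efficiency ε = 0.37: R = ε·F/W = 0.37 × 227.04 / 77000 m = 1.091e-03 mm/s.
R = 1.091e-03 × 3600 = 3.93 mm/hr.
Over 8.4 h: total = 3.93 × 8.4 = 33.012 ≈ 33 mm.

R ≈ 3.93 mm/hr; total ≈ 33 mm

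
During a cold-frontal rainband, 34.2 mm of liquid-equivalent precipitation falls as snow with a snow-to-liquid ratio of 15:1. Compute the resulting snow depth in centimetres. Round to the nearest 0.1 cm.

snow depth ≈ 51.3 cm

Snow depth = liquid × ratio = 34.2 mm × 15 = 513 mm = 51.3 cm.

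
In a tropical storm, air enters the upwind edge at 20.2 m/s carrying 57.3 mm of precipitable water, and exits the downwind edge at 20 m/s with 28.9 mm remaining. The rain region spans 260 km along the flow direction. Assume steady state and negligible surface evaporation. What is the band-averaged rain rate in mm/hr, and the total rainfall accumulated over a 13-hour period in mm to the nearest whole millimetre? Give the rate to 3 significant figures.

R ≈ 8.02 mm/hr; total ≈ 104 mm

Column moisture flux per unit crosswind length is F = V × PW.
Inflow: F_in = 20.2 × 57.3 = 1157.46 mm·m/s
Outflow: F_out = 20 × 28.9 = 578 mm·m/s
Steady-state rate R = (F_in − F_out)/L = (1157.46 − 578) / 260000 m = 2.229e-03 mm/s.
R = 2.229e-03 × 3600 = 8.02 mm/hr.
Over 13 h: total = 8.02 × 13 = 104.26 ≈ 104 mm.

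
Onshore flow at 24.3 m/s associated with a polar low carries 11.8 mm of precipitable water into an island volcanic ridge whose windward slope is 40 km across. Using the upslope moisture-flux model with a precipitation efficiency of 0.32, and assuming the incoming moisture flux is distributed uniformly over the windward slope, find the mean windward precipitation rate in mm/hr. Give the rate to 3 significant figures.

R ≈ 8.26 mm/hr

Incoming column moisture flux per unit ridge length: F = V × PW = 24.3 × 11.8 = 286.74 mm·m/s.
Spread over the 40 km slope with efficiency ε = 0.32: R = ε·F/W = 0.32 × 286.74 / 40000 m = 2.294e-03 mm/s.
R = 2.294e-03 × 3600 = 8.26 mm/hr.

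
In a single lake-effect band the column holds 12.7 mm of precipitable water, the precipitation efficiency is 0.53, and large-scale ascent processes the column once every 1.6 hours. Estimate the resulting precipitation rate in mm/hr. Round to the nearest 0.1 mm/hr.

R ≈ 4.2 mm/hr

Each overturning extracts ε × PW = 0.53 × 12.7 = 6.731 mm.
Rate = ε·PW / τ = 6.731 / 1.6 h = 4.2 mm/hr.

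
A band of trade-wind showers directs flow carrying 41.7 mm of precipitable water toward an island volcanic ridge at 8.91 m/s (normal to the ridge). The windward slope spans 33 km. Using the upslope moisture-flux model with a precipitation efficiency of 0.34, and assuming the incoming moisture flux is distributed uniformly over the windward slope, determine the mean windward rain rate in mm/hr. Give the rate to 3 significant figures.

R ≈ 13.8 mm/hr

Incoming column moisture flux per unit ridge length: F = V × PW = 8.91 × 41.7 = 371.547 mm·m/s.
Spread over the 33 km slope with efficiency ε = 0.34: R = ε·F/W = 0.34 × 371.547 / 33000 m = 3.828e-03 mm/s.
R = 3.828e-03 × 3600 = 13.8 mm/hr.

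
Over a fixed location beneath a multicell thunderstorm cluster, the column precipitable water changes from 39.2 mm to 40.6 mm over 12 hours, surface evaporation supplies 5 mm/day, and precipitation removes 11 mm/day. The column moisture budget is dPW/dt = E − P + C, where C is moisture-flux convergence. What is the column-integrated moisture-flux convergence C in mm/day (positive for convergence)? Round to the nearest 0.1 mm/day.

C ≈ 8.8 mm/day

dPW/dt = (40.6 − 39.2) mm / (12/24 day) = +2.800 mm/day.
C = dPW/dt − E + P = (+2.800) − 5 + 11 = 8.8 mm/day.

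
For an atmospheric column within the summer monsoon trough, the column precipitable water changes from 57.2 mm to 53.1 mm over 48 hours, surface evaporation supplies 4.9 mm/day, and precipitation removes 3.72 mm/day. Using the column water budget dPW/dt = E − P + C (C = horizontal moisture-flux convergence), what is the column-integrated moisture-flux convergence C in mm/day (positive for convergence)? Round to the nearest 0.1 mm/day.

C ≈ -3.2 mm/day

dPW/dt = (53.1 − 57.2) mm / (48/24 day) = -2.050 mm/day.
C = dPW/dt − E + P = (-2.050) − 4.9 + 3.72 = -3.2 mm/day.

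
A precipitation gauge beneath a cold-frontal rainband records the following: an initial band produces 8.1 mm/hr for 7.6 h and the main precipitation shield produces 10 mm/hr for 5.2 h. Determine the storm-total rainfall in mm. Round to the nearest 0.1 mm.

total ≈ 113.6 mm

Total = Σ Rᵢ Δtᵢ = 8.1 × 7.6 + 10 × 5.2
      = 61.56 + 52 = 113.6 mm.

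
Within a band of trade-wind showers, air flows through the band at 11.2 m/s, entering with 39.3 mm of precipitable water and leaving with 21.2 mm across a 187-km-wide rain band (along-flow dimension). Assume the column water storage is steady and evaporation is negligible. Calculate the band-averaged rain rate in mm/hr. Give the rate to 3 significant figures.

Column moisture flux per unit crosswind length is F = V × PW.
Inflow: F_in = 11.2 × 39.3 = 440.16 mm·m/s
Outflow: F_out = 11.2 × 21.2 = 237.44 mm·m/s
Steady-state rate R = (F_in − F_out)/L = (440.16 − 237.44) / 187000 m = 1.084e-03 mm/s.
R = 1.084e-03 × 3600 = 3.90 mm/hr.

R ≈ 3.90 mm/hr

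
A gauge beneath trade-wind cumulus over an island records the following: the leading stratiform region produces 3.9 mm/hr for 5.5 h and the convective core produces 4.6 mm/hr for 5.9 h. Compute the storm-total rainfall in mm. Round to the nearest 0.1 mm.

total ≈ 48.6 mm

Total = Σ Rᵢ Δtᵢ = 3.9 × 5.5 + 4.6 × 5.9
      = 21.45 + 27.14 = 48.6 mm.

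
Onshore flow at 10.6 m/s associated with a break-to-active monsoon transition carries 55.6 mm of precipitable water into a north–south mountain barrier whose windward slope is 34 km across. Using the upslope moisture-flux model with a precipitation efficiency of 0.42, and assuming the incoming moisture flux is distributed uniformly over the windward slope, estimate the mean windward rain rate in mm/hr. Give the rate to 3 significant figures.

Incoming column moisture flux per unit ridge length: F = V × PW = 10.6 × 55.6 = 589.36 mm·m/s.
Spread over the 34 km slope with efficiency ε = 0.42: R = ε·F/W = 0.42 × 589.36 / 34000 m = 7.280e-03 mm/s.
R = 7.280e-03 × 3600 = 26.2 mm/hr.

R ≈ 26.2 mm/hr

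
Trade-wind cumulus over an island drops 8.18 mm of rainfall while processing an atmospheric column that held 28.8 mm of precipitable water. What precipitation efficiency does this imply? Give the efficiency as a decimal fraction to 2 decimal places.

ε = rainfall / PW = 8.18 / 28.8 = 0.28.

ε ≈ 0.28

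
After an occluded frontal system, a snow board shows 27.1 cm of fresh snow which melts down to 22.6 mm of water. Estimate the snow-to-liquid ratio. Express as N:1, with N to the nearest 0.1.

ratio ≈ 12.0

Ratio = snow depth / SWE = 271 mm / 22.6 mm = 12.0, i.e. 12.0:1.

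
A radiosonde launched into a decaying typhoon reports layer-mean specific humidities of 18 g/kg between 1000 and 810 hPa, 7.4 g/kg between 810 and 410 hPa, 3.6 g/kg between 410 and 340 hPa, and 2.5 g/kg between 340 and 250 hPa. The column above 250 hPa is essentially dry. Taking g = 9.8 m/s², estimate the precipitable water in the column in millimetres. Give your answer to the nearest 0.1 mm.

PW ≈ 70.0 mm

Precipitable water is the column-integrated vapour mass per unit area: PW = (1/g) Σ q̄ Δp, with q in kg/kg and Δp in Pa (1 kg/m² of water = 1 mm).
Layer 1000–810 hPa: Δp = 190 hPa = 19000 Pa, q̄ = 0.018 kg/kg → 0.018 × 19000 / 9.8 = 34.90 mm
Layer 810–410 hPa: Δp = 400 hPa = 40000 Pa, q̄ = 0.0074 kg/kg → 0.0074 × 40000 / 9.8 = 30.20 mm
Layer 410–340 hPa: Δp = 70 hPa = 7000 Pa, q̄ = 0.0036 kg/kg → 0.0036 × 7000 / 9.8 = 2.57 mm
Layer 340–250 hPa: Δp = 90 hPa = 9000 Pa, q̄ = 0.0025 kg/kg → 0.0025 × 9000 / 9.8 = 2.30 mm
PW = 34.90 + 30.20 + 2.57 + 2.30 = 69.97 ≈ 70.0 mm.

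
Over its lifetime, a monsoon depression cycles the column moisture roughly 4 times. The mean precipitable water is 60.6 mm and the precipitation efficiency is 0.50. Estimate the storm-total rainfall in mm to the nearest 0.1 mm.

Each cycle deposits ε × PW = 0.50 × 60.6 = 30.3 mm.
Over 4 cycles: 4 × 30.3 = 121.2 mm.

rainfall ≈ 121.2 mm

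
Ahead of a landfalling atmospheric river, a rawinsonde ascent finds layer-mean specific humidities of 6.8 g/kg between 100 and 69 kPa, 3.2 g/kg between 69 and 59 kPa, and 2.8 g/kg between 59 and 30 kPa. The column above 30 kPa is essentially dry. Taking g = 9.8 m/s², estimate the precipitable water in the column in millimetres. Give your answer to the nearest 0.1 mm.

PW ≈ 33.1 mm

Precipitable water is the column-integrated vapour mass per unit area: PW = (1/g) Σ q̄ Δp, with q in kg/kg and Δp in Pa (1 kg/m² of water = 1 mm).
Layer 100–69 kPa: Δp = 310 hPa = 31000 Pa, q̄ = 0.0068 kg/kg → 0.0068 × 31000 / 9.8 = 21.51 mm
Layer 69–59 kPa: Δp = 100 hPa = 10000 Pa, q̄ = 0.0032 kg/kg → 0.0032 × 10000 / 9.8 = 3.27 mm
Layer 59–30 kPa: Δp = 290 hPa = 29000 Pa, q̄ = 0.0028 kg/kg → 0.0028 × 29000 / 9.8 = 8.29 mm
PW = 21.51 + 3.27 + 8.29 = 33.07 ≈ 33.1 mm.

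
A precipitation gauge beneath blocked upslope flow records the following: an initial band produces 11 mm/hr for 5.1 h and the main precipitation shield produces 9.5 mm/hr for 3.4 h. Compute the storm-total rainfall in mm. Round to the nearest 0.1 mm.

Total = Σ Rᵢ Δtᵢ = 11 × 5.1 + 9.5 × 3.4
      = 56.1 + 32.3 = 88.4 mm.

total ≈ 88.4 mm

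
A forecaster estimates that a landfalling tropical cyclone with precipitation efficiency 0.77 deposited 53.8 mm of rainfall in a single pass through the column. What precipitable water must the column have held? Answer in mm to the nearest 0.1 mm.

PW = rainfall / ε = 53.8 / 0.77 = 69.9 mm.

PW ≈ 69.9 mm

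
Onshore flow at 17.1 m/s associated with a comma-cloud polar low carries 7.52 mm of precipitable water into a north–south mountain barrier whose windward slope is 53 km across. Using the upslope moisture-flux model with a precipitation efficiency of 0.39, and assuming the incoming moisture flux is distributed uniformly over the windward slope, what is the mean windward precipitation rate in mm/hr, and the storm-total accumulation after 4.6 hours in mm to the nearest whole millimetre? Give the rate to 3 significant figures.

R ≈ 3.41 mm/hr; total ≈ 16 mm

Incoming column moisture flux per unit ridge length: F = V × PW = 17.1 × 7.52 = 128.592 mm·m/s.
Spread over the 53 km slope with efficiency ε = 0.39: R = ε·F/W = 0.39 × 128.592 / 53000 m = 9.462e-04 mm/s.
R = 9.462e-04 × 3600 = 3.41 mm/hr.
Over 4.6 h: total = 3.41 × 4.6 = 15.686 ≈ 16 mm.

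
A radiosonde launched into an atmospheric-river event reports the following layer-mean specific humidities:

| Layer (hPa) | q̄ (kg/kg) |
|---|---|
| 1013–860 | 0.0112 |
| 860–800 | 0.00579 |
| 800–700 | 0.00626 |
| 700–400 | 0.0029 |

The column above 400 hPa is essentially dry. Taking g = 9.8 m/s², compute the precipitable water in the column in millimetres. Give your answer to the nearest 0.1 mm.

Precipitable water is the column-integrated vapour mass per unit area: PW = (1/g) Σ q̄ Δp, with q in kg/kg and Δp in Pa (1 kg/m² of water = 1 mm).
Layer 1013–860 hPa: Δp = 153 hPa = 15300 Pa, q̄ = 0.0112 kg/kg → 0.0112 × 15300 / 9.8 = 17.49 mm
Layer 860–800 hPa: Δp = 60 hPa = 6000 Pa, q̄ = 0.00579 kg/kg → 0.00579 × 6000 / 9.8 = 3.54 mm
Layer 800–700 hPa: Δp = 100 hPa = 10000 Pa, q̄ = 0.00626 kg/kg → 0.00626 × 10000 / 9.8 = 6.39 mm
Layer 700–400 hPa: Δp = 300 hPa = 30000 Pa, q̄ = 0.0029 kg/kg → 0.0029 × 30000 / 9.8 = 8.88 mm
PW = 17.49 + 3.54 + 6.39 + 8.88 = 36.30 ≈ 36.3 mm.

PW ≈ 36.3 mm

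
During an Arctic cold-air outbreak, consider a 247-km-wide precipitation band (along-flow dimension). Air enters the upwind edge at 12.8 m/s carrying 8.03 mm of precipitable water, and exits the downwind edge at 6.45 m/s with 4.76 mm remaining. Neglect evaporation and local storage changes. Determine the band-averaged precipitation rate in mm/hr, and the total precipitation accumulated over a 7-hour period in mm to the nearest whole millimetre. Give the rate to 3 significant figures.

R ≈ 1.05 mm/hr; total ≈ 7 mm

Column moisture flux per unit crosswind length is F = V × PW.
Inflow: F_in = 12.8 × 8.03 = 102.784 mm·m/s
Outflow: F_out = 6.45 × 4.76 = 30.702 mm·m/s
Steady-state rate R = (F_in − F_out)/L = (102.784 − 30.702) / 247000 m = 2.918e-04 mm/s.
R = 2.918e-04 × 3600 = 1.05 mm/hr.
Over 7 h: total = 1.05 × 7 = 7.35 ≈ 7 mm.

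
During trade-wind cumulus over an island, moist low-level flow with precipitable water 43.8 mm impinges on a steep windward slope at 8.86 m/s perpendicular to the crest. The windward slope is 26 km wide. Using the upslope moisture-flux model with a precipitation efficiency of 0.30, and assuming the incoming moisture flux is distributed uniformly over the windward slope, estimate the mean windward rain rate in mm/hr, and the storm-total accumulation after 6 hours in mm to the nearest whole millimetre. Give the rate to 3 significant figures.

Incoming column moisture flux per unit ridge length: F = V × PW = 8.86 × 43.8 = 388.068 mm·m/s.
Spread over the 26 km slope with efficiency ε = 0.30: R = ε·F/W = 0.30 × 388.068 / 26000 m = 4.478e-03 mm/s.
R = 4.478e-03 × 3600 = 16.1 mm/hr.
Over 6 h: total = 16.1 × 6 = 96.6 ≈ 97 mm.

R ≈ 16.1 mm/hr; total ≈ 97 mm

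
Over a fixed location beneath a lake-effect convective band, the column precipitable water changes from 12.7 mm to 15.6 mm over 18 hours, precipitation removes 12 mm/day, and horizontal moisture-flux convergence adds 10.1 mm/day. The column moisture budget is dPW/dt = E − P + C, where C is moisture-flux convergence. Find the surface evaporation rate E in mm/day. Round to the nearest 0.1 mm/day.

E ≈ 5.8 mm/day

dPW/dt = (15.6 − 12.7) mm / (18/24 day) = +3.867 mm/day.
E = dPW/dt + P − C = (+3.867) + 12 − (10.1) = 5.8 mm/day.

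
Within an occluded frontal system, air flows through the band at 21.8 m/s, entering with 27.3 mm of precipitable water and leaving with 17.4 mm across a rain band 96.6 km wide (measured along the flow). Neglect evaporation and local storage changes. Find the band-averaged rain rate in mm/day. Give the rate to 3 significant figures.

Column moisture flux per unit crosswind length is F = V × PW.
Inflow: F_in = 21.8 × 27.3 = 595.14 mm·m/s
Outflow: F_out = 21.8 × 17.4 = 379.32 mm·m/s
Steady-state rate R = (F_in − F_out)/L = (595.14 − 379.32) / 96600 m = 2.234e-03 mm/s.
R = 2.234e-03 × 3600 × 24 = 193 mm/day.

R ≈ 193 mm/day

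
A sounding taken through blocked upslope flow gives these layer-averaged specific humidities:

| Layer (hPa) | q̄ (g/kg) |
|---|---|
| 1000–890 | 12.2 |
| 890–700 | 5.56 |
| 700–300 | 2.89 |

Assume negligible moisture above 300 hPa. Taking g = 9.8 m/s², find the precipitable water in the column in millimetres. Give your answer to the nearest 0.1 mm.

Precipitable water is the column-integrated vapour mass per unit area: PW = (1/g) Σ q̄ Δp, with q in kg/kg and Δp in Pa (1 kg/m² of water = 1 mm).
Layer 1000–890 hPa: Δp = 110 hPa = 11000 Pa, q̄ = 0.0122 kg/kg → 0.0122 × 11000 / 9.8 = 13.69 mm
Layer 890–700 hPa: Δp = 190 hPa = 19000 Pa, q̄ = 0.00556 kg/kg → 0.00556 × 19000 / 9.8 = 10.78 mm
Layer 700–300 hPa: Δp = 400 hPa = 40000 Pa, q̄ = 0.00289 kg/kg → 0.00289 × 40000 / 9.8 = 11.80 mm
PW = 13.69 + 10.78 + 11.80 = 36.27 ≈ 36.3 mm.

PW ≈ 36.3 mm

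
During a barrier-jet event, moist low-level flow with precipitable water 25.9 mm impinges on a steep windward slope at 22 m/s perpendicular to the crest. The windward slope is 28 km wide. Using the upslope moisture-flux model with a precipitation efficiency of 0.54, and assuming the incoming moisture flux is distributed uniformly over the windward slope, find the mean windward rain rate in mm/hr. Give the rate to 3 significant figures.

R ≈ 39.6 mm/hr

Incoming column moisture flux per unit ridge length: F = V × PW = 22 × 25.9 = 569.8 mm·m/s.
Spread over the 28 km slope with efficiency ε = 0.54: R = ε·F/W = 0.54 × 569.8 / 28000 m = 1.099e-02 mm/s.
R = 1.099e-02 × 3600 = 39.6 mm/hr.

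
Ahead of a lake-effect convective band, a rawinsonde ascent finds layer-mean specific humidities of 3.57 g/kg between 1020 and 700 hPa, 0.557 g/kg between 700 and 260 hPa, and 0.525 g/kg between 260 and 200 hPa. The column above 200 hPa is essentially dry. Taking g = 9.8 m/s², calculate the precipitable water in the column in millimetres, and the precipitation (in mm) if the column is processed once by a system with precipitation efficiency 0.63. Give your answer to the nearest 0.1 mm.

PW ≈ 14.5 mm; precipitation ≈ 9.1 mm

Precipitable water is the column-integrated vapour mass per unit area: PW = (1/g) Σ q̄ Δp, with q in kg/kg and Δp in Pa (1 kg/m² of water = 1 mm).
Layer 1020–700 hPa: Δp = 320 hPa = 32000 Pa, q̄ = 0.00357 kg/kg → 0.00357 × 32000 / 9.8 = 11.66 mm
Layer 700–260 hPa: Δp = 440 hPa = 44000 Pa, q̄ = 0.000557 kg/kg → 0.000557 × 44000 / 9.8 = 2.50 mm
Layer 260–200 hPa: Δp = 60 hPa = 6000 Pa, q̄ = 0.000525 kg/kg → 0.000525 × 6000 / 9.8 = 0.32 mm
PW = 11.66 + 2.50 + 0.32 = 14.48 ≈ 14.5 mm.
Precipitation = ε × PW = 0.63 × 14.5 = 9.1 mm.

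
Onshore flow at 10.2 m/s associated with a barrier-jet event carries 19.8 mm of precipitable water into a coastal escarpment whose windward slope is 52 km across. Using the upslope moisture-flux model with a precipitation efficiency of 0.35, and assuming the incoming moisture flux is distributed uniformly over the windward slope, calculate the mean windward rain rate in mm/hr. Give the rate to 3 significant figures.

Incoming column moisture flux per unit ridge length: F = V × PW = 10.2 × 19.8 = 201.96 mm·m/s.
Spread over the 52 km slope with efficiency ε = 0.35: R = ε·F/W = 0.35 × 201.96 / 52000 m = 1.359e-03 mm/s.
R = 1.359e-03 × 3600 = 4.89 mm/hr.

R ≈ 4.89 mm/hr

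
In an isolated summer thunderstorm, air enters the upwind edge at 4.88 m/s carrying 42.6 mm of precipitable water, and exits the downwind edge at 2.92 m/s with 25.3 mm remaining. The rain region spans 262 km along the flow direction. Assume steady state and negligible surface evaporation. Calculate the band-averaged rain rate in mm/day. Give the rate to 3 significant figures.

Column moisture flux per unit crosswind length is F = V × PW.
Inflow: F_in = 4.88 × 42.6 = 207.888 mm·m/s
Outflow: F_out = 2.92 × 25.3 = 73.876 mm·m/s
Steady-state rate R = (F_in − F_out)/L = (207.888 − 73.876) / 262000 m = 5.115e-04 mm/s.
R = 5.115e-04 × 3600 × 24 = 44.2 mm/day.

R ≈ 44.2 mm/day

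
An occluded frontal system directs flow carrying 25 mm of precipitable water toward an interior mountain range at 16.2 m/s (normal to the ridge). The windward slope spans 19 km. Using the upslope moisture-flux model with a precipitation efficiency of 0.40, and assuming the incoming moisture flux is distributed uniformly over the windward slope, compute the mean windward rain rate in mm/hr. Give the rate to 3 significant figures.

Incoming column moisture flux per unit ridge length: F = V × PW = 16.2 × 25 = 405 mm·m/s.
Spread over the 19 km slope with efficiency ε = 0.40: R = ε·F/W = 0.40 × 405 / 19000 m = 8.526e-03 mm/s.
R = 8.526e-03 × 3600 = 30.7 mm/hr.

R ≈ 30.7 mm/hr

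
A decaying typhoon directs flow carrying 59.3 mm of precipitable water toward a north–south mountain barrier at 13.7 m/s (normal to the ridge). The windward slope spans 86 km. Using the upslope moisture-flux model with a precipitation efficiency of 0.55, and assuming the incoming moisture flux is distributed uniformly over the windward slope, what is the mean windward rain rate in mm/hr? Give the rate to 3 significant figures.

Incoming column moisture flux per unit ridge length: F = V × PW = 13.7 × 59.3 = 812.41 mm·m/s.
Spread over the 86 km slope with efficiency ε = 0.55: R = ε·F/W = 0.55 × 812.41 / 86000 m = 5.196e-03 mm/s.
R = 5.196e-03 × 3600 = 18.7 mm/hr.

R ≈ 18.7 mm/hr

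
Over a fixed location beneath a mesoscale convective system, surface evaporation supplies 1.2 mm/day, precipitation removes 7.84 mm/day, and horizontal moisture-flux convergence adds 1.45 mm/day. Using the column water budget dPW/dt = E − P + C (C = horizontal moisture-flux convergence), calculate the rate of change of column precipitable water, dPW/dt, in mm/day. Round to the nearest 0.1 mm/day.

dPW/dt = E − P + C = 1.2 − 7.84 + (1.45) = -5.2 mm/day.

dPW/dt ≈ -5.2 mm/day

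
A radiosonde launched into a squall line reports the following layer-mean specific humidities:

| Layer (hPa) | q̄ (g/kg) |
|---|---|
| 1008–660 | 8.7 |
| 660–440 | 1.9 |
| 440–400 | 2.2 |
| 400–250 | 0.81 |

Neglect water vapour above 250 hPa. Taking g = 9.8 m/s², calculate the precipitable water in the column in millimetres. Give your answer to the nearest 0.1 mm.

Precipitable water is the column-integrated vapour mass per unit area: PW = (1/g) Σ q̄ Δp, with q in kg/kg and Δp in Pa (1 kg/m² of water = 1 mm).
Layer 1008–660 hPa: Δp = 348 hPa = 34800 Pa, q̄ = 0.0087 kg/kg → 0.0087 × 34800 / 9.8 = 30.89 mm
Layer 660–440 hPa: Δp = 220 hPa = 22000 Pa, q̄ = 0.0019 kg/kg → 0.0019 × 22000 / 9.8 = 4.27 mm
Layer 440–400 hPa: Δp = 40 hPa = 4000 Pa, q̄ = 0.0022 kg/kg → 0.0022 × 4000 / 9.8 = 0.90 mm
Layer 400–250 hPa: Δp = 150 hPa = 15000 Pa, q̄ = 0.00081 kg/kg → 0.00081 × 15000 / 9.8 = 1.24 mm
PW = 30.89 + 4.27 + 0.90 + 1.24 = 37.30 ≈ 37.3 mm.

PW ≈ 37.3 mm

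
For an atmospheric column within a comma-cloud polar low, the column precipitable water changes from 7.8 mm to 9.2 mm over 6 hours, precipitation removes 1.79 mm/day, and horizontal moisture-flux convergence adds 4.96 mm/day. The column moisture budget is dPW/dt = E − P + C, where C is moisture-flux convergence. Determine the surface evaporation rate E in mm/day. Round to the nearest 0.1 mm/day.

E ≈ 2.4 mm/day

dPW/dt = (9.2 − 7.8) mm / (6/24 day) = +5.600 mm/day.
E = dPW/dt + P − C = (+5.600) + 1.79 − (4.96) = 2.4 mm/day.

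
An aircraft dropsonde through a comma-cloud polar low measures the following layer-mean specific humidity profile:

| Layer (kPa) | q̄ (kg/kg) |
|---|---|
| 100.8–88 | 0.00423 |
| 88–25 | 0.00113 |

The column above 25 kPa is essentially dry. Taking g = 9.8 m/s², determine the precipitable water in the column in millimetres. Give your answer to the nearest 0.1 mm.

PW ≈ 12.8 mm

Precipitable water is the column-integrated vapour mass per unit area: PW = (1/g) Σ q̄ Δp, with q in kg/kg and Δp in Pa (1 kg/m² of water = 1 mm).
Layer 100.8–88 kPa: Δp = 128 hPa = 12800 Pa, q̄ = 0.00423 kg/kg → 0.00423 × 12800 / 9.8 = 5.52 mm
Layer 88–25 kPa: Δp = 630 hPa = 63000 Pa, q̄ = 0.00113 kg/kg → 0.00113 × 63000 / 9.8 = 7.26 mm
PW = 5.52 + 7.26 = 12.78 ≈ 12.8 mm.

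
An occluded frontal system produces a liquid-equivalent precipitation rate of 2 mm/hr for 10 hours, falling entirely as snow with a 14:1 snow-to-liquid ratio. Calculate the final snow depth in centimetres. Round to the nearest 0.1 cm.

snow depth ≈ 28.0 cm

Liquid-equivalent depth = 2 × 10 = 20 mm.
Snow depth = 20 mm × 14 = 280 mm = 28.0 cm.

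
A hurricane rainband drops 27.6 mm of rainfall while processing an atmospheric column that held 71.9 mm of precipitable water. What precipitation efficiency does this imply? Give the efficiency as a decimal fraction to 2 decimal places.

ε = rainfall / PW = 27.6 / 71.9 = 0.38.

ε ≈ 0.38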